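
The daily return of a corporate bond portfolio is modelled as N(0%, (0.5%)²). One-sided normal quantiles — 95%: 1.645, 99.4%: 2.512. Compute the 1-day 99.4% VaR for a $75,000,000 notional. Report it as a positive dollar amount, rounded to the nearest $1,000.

VaR = z·σ = 2.512 × 0.5% = 1.256%.
On $75,000,000: 0.01256 × $75,000,000 = $942,000.

$942,000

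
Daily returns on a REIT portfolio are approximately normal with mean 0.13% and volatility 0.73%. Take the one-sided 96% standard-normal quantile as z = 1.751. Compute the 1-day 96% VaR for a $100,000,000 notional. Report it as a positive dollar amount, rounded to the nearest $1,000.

$1,148,000

VaR = −μ + z·σ = −(0.13%) + 1.751 × 0.73% = 1.148%.
On $100,000,000: 0.01148 × $100,000,000 = $1,148,000.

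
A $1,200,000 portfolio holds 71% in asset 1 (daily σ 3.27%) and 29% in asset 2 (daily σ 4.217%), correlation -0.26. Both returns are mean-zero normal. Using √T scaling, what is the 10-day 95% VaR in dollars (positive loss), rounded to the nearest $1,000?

$145,000

σ_p = √(0.71²·3.27² + 0.29²·4.217² + 2·-0.26·0.71·0.29·3.27·4.217) = 2.326%.
σ_{10d} = 2.326% × √10 = 7.355%.
z(95%) = 1.645.
VaR = 1.645 × 7.355% = 12.099%; on $1,200,000 that is $145,188.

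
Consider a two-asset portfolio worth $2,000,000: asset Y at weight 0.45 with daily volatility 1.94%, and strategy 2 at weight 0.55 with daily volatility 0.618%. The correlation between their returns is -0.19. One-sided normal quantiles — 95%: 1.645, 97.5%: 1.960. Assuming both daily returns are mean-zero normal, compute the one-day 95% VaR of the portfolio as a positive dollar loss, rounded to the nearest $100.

σ_p² = 0.45²·1.94² + 0.55²·0.618² + 2·-0.19·0.45·0.55·1.94·0.618 = 0.7649 (%²).
σ_p = √0.7649 = 0.875%.
VaR = 1.645 × 0.875% = 1.439%; on $2,000,000 that is $28,780.

$28,800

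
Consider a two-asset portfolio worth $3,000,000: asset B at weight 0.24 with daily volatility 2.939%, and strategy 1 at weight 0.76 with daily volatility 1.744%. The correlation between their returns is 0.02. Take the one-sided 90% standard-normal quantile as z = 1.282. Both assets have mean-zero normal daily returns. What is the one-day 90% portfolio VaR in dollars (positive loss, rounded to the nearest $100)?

σ_p² = 0.24²·2.939² + 0.76²·1.744² + 2·0.02·0.24·0.76·2.939·1.744 = 2.2917 (%²).
σ_p = √2.2917 = 1.514%.
VaR = 1.282 × 1.514% = 1.941%; on $3,000,000 that is $58,230.

$58,200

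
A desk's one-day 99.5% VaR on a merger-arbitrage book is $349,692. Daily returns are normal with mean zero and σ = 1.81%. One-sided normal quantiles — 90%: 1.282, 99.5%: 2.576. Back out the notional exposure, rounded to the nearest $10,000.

VaR as a fraction of value: z·σ = 2.576 × 1.81% = 4.66256%.
Position = $349,692 / 0.0466256 = $7,500,000.

$7,500,000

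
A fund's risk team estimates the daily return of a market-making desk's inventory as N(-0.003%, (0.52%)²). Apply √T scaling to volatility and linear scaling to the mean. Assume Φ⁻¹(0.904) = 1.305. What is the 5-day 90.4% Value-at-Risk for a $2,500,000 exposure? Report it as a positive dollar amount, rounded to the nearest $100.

σ_{5d} = 0.52% × √5 = 1.163%; μ_{5d} = 5 × -0.003% = -0.015%.
VaR = −(-0.015%) + 1.305 × 1.163% = 1.533%.
On $2,500,000: 0.01533 × $2,500,000 = $38,325.

$38,300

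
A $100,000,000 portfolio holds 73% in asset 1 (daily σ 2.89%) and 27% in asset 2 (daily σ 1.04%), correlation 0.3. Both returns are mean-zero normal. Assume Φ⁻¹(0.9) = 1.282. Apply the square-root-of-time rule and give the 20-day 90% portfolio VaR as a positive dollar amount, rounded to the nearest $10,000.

σ_p = √(0.73²·2.89² + 0.27²·1.04² + 2·0.3·0.73·0.27·2.89·1.04) = 2.210%.
σ_{20d} = 2.210% × √20 = 9.883%.
VaR = 1.282 × 9.883% = 12.670%; on $100,000,000 that is $12,670,000.

$12,670,000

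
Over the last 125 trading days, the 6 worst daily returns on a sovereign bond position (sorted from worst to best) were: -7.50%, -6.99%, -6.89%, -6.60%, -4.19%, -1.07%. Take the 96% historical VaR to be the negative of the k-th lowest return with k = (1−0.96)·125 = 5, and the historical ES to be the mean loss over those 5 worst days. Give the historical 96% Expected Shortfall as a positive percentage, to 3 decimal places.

The 5 worst returns sum to -32.17%.
ES = −(-32.17%) / 5 = 6.434%.

6.434%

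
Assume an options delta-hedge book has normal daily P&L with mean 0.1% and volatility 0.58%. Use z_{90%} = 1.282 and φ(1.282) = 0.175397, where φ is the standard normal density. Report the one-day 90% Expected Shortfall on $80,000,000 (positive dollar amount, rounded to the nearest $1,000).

$734,000

Tail multiplier: φ(z)/(1−α) = 0.175397 / 0.1 = 1.754.
ES = −(0.1%) + 0.58% × 1.754 = 0.917%.
On $80,000,000: 0.00917 × $80,000,000 = $733,600.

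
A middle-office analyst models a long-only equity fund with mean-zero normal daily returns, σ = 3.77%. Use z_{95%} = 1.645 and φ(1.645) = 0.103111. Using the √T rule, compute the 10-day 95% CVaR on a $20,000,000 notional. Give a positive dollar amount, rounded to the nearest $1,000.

σ_{10d} = 3.77% × √10 = 11.922%.
ES multiplier = φ(z)/(1−α) = 0.103111/0.05 = 2.062.
ES = 11.922% × 2.062 = 24.583%; on $20,000,000: $4,916,600.

$4,917,000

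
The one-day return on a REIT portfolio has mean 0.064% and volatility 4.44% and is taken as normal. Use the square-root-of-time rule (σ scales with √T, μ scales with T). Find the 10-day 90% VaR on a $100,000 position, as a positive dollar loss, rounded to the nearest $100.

$17,400

At 90%, z = 1.282.
σ_{10d} = 4.44% × √10 = 14.041%; μ_{10d} = 10 × 0.064% = 0.640%.
VaR = −(0.640%) + 1.282 × 14.041% = 17.361%.
On $100,000: 0.17361 × $100,000 = $17,361.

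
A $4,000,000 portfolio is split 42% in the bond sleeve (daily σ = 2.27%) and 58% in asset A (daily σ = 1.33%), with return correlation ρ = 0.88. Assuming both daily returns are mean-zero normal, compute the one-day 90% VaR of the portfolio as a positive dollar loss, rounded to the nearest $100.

$85,800

σ_p² = 0.42²·2.27² + 0.58²·1.33² + 2·0.88·0.42·0.58·2.27·1.33 = 2.7984 (%²).
σ_p = √2.7984 = 1.673%.
At 90%, z = 1.282.
VaR = 1.282 × 1.673% = 2.145%; on $4,000,000 that is $85,800.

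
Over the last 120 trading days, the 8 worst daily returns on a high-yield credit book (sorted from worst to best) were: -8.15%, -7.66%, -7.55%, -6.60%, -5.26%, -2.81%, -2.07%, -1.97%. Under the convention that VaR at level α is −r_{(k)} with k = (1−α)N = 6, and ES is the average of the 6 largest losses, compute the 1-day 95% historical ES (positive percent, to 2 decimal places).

The 6 worst returns sum to -38.03%.
ES = −(-38.03%) / 6 = 6.3383…% ≈ 6.34%.

6.34%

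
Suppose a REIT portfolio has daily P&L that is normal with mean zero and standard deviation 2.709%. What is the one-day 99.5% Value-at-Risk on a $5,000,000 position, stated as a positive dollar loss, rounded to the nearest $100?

$348,900

At 99.5% one-sided, z = 2.576.
VaR = z·σ = 2.576 × 2.709% = 6.978%.
On $5,000,000: 0.06978 × $5,000,000 = $348,900.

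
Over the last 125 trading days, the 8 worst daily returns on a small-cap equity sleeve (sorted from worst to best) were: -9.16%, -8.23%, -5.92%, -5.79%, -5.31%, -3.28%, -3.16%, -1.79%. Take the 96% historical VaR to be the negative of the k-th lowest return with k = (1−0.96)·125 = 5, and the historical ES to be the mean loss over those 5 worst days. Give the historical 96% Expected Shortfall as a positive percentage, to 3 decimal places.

6.882%

The 5 worst returns sum to -34.41%.
ES = −(-34.41%) / 5 = 6.882%.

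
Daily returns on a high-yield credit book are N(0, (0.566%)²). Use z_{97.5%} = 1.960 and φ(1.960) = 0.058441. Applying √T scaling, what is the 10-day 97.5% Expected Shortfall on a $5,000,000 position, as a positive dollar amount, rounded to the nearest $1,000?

σ_{10d} = 0.566% × √10 = 1.790%.
ES multiplier = φ(z)/(1−α) = 0.058441/0.025 = 2.338.
ES = 1.790% × 2.338 = 4.185%; on $5,000,000: $209,250.

$209,000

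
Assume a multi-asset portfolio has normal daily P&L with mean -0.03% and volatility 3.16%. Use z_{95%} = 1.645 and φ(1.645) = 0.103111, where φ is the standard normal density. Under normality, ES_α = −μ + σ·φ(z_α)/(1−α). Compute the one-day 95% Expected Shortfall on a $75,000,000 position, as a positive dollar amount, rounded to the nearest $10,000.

$4,910,000

Tail multiplier: φ(z)/(1−α) = 0.103111 / 0.05 = 2.062.
ES = −(-0.03%) + 3.16% × 2.062 = 6.546%.
On $75,000,000: 0.06546 × $75,000,000 = $4,909,500.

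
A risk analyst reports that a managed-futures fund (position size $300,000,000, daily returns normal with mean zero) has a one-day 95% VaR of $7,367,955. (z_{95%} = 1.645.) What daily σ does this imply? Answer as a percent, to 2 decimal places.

1.49%

VaR as a fraction: $7,367,955 / $300,000,000 = 2.456%.
σ = VaR / z = 2.456% / 1.645 = 1.493%.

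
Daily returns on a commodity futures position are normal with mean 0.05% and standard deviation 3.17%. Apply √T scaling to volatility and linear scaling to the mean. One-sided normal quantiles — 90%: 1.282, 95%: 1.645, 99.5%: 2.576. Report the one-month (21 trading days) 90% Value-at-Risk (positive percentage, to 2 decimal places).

σ_{21d} = 3.17% × √21 = 14.527%; μ_{21d} = 21 × 0.05% = 1.050%.
VaR = −(1.050%) + 1.282 × 14.527% = 17.574%.

17.57%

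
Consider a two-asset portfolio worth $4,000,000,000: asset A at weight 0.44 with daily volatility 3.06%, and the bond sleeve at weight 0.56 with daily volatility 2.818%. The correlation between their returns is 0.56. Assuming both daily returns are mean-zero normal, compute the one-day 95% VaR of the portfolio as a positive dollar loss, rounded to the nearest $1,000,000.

σ_p² = 0.44²·3.06² + 0.56²·2.818² + 2·0.56·0.44·0.56·3.06·2.818 = 6.6828 (%²).
σ_p = √6.6828 = 2.585%.
At 95%, z = 1.645.
VaR = 1.645 × 2.585% = 4.252%; on $4,000,000,000 that is $170,080,000.

$170,000,000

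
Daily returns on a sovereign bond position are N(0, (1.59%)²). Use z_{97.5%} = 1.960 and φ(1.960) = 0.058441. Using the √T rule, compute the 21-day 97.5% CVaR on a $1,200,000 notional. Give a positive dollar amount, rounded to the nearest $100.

σ_{21d} = 1.59% × √21 = 7.286%.
ES multiplier = φ(z)/(1−α) = 0.058441/0.025 = 2.338.
ES = 7.286% × 2.338 = 17.035%; on $1,200,000: $204,420.

$204,400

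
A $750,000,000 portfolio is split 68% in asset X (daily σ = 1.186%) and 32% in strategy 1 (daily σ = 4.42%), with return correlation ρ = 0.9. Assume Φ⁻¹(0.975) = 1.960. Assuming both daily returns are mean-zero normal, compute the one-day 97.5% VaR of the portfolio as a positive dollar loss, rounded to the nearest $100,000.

σ_p² = 0.68²·1.186² + 0.32²·4.42² + 2·0.9·0.68·0.32·1.186·4.42 = 4.7042 (%²).
σ_p = √4.7042 = 2.169%.
VaR = 1.960 × 2.169% = 4.251%; on $750,000,000 that is $31,882,500.

$31,900,000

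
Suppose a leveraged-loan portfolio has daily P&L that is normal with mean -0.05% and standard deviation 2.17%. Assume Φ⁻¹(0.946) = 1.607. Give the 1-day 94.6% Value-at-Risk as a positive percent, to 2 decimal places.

3.54%

VaR = −μ + z·σ = −(-0.05%) + 1.607 × 2.17% = 3.537%.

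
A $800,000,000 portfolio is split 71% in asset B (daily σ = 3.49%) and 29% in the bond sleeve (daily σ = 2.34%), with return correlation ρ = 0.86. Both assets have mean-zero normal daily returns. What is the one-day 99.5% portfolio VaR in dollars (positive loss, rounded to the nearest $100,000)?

σ_p² = 0.71²·3.49² + 0.29²·2.34² + 2·0.86·0.71·0.29·3.49·2.34 = 9.4927 (%²).
σ_p = √9.4927 = 3.081%.
At 99.5%, z = 2.576.
VaR = 2.576 × 3.081% = 7.937%; on $800,000,000 that is $63,496,000.

$63,500,000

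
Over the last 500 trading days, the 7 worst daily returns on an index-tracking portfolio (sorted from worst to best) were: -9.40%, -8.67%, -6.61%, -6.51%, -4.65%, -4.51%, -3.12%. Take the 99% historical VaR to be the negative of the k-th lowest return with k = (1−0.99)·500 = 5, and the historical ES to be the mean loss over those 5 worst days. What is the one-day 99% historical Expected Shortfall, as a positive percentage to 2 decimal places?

The 5 worst returns sum to -35.84%.
ES = −(-35.84%) / 5 = 7.168% ≈ 7.17%.

7.17%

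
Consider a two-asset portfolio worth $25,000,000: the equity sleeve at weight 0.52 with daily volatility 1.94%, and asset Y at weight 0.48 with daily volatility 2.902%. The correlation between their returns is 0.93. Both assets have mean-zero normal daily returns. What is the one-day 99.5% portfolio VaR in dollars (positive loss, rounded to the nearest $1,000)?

σ_p² = 0.52²·1.94² + 0.48²·2.902² + 2·0.93·0.52·0.48·1.94·2.902 = 5.5717 (%²).
σ_p = √5.5717 = 2.360%.
At 99.5%, z = 2.576.
VaR = 2.576 × 2.360% = 6.079%; on $25,000,000 that is $1,519,750.

$1,520,000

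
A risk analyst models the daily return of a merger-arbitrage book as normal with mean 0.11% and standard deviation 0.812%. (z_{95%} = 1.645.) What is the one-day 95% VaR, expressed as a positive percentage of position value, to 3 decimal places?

1.226%

VaR = −μ + z·σ = −(0.11%) + 1.645 × 0.812% = 1.226%.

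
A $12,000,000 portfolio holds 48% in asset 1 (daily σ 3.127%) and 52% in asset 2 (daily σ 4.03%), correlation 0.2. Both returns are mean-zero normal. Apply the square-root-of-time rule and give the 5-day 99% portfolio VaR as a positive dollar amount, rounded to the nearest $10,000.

$1,750,000

σ_p = √(0.48²·3.127² + 0.52²·4.03² + 2·0.2·0.48·0.52·3.127·4.03) = 2.811%.
σ_{5d} = 2.811% × √5 = 6.286%.
z(99%) = 2.326.
VaR = 2.326 × 6.286% = 14.621%; on $12,000,000 that is $1,754,520.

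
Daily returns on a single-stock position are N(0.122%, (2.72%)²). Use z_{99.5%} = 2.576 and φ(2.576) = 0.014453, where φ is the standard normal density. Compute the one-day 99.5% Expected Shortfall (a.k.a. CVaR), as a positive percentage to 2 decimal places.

Tail multiplier: φ(z)/(1−α) = 0.014453 / 0.005 = 2.891.
ES = −(0.122%) + 2.72% × 2.891 = 7.742%.

7.74%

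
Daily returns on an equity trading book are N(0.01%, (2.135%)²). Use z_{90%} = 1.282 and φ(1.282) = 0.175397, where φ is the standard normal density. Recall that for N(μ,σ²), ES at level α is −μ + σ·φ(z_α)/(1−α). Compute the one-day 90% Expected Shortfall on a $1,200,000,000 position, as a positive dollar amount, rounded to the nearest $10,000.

Tail multiplier: φ(z)/(1−α) = 0.175397 / 0.1 = 1.754.
ES = −(0.01%) + 2.135% × 1.754 = 3.735%.
On $1,200,000,000: 0.03735 × $1,200,000,000 = $44,820,000.

$44,820,000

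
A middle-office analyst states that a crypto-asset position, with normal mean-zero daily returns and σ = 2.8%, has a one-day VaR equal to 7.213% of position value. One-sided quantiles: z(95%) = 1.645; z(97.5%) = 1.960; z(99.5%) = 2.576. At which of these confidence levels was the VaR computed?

Implied z = VaR/σ = 7.213 / 2.8 = 2.576.
This matches z(99.5%) = 2.576.

99.5%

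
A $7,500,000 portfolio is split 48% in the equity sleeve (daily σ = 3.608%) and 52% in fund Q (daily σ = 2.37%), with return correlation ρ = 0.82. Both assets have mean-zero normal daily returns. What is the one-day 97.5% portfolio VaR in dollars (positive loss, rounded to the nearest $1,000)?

$416,000

σ_p² = 0.48²·3.608² + 0.52²·2.37² + 2·0.82·0.48·0.52·3.608·2.37 = 8.0184 (%²).
σ_p = √8.0184 = 2.832%.
At 97.5%, z = 1.960.
VaR = 1.960 × 2.832% = 5.551%; on $7,500,000 that is $416,325.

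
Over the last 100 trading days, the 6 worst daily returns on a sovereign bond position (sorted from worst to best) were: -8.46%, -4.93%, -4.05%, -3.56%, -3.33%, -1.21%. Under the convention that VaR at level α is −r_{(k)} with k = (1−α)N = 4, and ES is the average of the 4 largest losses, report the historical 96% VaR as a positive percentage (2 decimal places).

k = 4; the 4th lowest return is -3.56%, so VaR = 3.56%.

3.56%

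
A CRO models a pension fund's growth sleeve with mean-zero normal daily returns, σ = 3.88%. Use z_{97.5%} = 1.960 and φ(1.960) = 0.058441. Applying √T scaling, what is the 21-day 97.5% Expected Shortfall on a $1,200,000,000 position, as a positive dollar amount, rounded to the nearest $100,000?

$498,800,000

σ_{21d} = 3.88% × √21 = 17.780%.
ES multiplier = φ(z)/(1−α) = 0.058441/0.025 = 2.338.
ES = 17.780% × 2.338 = 41.570%; on $1,200,000,000: $498,840,000.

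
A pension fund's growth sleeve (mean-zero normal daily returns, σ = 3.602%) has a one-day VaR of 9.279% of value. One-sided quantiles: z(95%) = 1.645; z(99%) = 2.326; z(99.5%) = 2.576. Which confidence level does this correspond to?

99.5%

Implied z = VaR/σ = 9.279 / 3.602 = 2.576.
This matches z(99.5%) = 2.576.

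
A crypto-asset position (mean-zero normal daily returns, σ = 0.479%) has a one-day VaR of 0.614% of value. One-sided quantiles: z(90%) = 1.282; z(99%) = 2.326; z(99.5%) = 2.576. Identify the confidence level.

90%

Implied z = VaR/σ = 0.614 / 0.479 = 1.282.
This matches z(90%) = 1.282.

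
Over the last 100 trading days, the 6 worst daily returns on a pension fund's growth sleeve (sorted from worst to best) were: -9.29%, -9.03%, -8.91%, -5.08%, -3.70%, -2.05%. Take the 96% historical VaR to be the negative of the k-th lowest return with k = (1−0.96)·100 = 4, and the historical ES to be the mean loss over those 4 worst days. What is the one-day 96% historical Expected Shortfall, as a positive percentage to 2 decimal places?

8.08%

The 4 worst returns sum to -32.31%.
ES = −(-32.31%) / 4 = 8.0775% ≈ 8.08%.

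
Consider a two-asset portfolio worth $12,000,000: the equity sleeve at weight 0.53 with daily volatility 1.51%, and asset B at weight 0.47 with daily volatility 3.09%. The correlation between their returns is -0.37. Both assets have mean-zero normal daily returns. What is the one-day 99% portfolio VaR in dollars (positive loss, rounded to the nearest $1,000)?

σ_p² = 0.53²·1.51² + 0.47²·3.09² + 2·-0.37·0.53·0.47·1.51·3.09 = 1.8896 (%²).
σ_p = √1.8896 = 1.375%.
At 99%, z = 2.326.
VaR = 2.326 × 1.375% = 3.198%; on $12,000,000 that is $383,760.

$384,000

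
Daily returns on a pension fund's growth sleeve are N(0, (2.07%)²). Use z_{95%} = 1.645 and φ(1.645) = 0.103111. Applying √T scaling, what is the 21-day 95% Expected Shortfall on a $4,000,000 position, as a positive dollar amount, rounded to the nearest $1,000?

$782,000

σ_{21d} = 2.07% × √21 = 9.486%.
ES multiplier = φ(z)/(1−α) = 0.103111/0.05 = 2.062.
ES = 9.486% × 2.062 = 19.560%; on $4,000,000: $782,400.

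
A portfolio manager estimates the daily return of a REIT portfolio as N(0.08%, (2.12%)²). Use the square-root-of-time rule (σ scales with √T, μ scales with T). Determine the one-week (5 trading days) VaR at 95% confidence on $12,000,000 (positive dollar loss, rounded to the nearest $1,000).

At 95%, z = 1.645.
σ_{5d} = 2.12% × √5 = 4.740%; μ_{5d} = 5 × 0.08% = 0.400%.
VaR = −(0.400%) + 1.645 × 4.740% = 7.397%.
On $12,000,000: 0.07397 × $12,000,000 = $887,640.

$888,000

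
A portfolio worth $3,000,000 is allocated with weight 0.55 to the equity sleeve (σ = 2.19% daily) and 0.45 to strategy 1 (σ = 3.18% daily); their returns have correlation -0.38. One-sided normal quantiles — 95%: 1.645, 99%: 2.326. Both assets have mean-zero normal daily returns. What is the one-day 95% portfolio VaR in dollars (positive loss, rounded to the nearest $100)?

σ_p² = 0.55²·2.19² + 0.45²·3.18² + 2·-0.38·0.55·0.45·2.19·3.18 = 2.1886 (%²).
σ_p = √2.1886 = 1.479%.
VaR = 1.645 × 1.479% = 2.433%; on $3,000,000 that is $72,990.

$73,000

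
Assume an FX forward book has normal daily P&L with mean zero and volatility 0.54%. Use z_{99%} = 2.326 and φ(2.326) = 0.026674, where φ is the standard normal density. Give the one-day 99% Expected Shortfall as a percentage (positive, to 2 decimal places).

1.44%

Tail multiplier: φ(z)/(1−α) = 0.026674 / 0.01 = 2.667.
ES = 0.54% × 2.667 = 1.440%.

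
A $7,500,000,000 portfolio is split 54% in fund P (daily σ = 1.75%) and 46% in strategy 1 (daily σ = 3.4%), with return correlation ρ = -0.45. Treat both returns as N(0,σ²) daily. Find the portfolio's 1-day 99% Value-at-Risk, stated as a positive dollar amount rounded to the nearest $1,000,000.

$247,000,000

σ_p² = 0.54²·1.75² + 0.46²·3.4² + 2·-0.45·0.54·0.46·1.75·3.4 = 2.0089 (%²).
σ_p = √2.0089 = 1.417%.
At 99%, z = 2.326.
VaR = 2.326 × 1.417% = 3.296%; on $7,500,000,000 that is $247,200,000.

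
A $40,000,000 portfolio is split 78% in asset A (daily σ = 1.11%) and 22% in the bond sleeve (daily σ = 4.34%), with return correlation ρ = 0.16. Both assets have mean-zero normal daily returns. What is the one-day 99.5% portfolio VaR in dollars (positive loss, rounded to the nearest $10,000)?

$1,430,000

σ_p² = 0.78²·1.11² + 0.22²·4.34² + 2·0.16·0.78·0.22·1.11·4.34 = 1.9258 (%²).
σ_p = √1.9258 = 1.388%.
At 99.5%, z = 2.576.
VaR = 2.576 × 1.388% = 3.575%; on $40,000,000 that is $1,430,000.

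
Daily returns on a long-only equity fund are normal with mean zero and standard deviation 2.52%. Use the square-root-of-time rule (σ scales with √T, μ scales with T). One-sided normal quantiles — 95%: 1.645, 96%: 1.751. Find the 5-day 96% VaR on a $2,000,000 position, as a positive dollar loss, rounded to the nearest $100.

$197,300

σ_{5d} = 2.52% × √5 = 5.635%.
VaR = 1.751 × 5.635% = 9.867%.
On $2,000,000: 0.09867 × $2,000,000 = $197,340.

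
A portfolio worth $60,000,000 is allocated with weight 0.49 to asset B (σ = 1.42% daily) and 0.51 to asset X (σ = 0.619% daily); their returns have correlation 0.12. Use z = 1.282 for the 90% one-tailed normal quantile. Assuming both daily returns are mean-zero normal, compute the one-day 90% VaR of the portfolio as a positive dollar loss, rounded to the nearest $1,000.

σ_p² = 0.49²·1.42² + 0.51²·0.619² + 2·0.12·0.49·0.51·1.42·0.619 = 0.6365 (%²).
σ_p = √0.6365 = 0.798%.
VaR = 1.282 × 0.798% = 1.023%; on $60,000,000 that is $613,800.

$614,000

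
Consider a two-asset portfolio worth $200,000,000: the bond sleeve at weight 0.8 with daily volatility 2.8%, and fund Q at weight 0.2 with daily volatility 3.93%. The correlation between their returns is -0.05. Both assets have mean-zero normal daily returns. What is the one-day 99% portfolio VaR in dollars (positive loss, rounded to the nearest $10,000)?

$10,870,000

σ_p² = 0.8²·2.8² + 0.2²·3.93² + 2·-0.05·0.8·0.2·2.8·3.93 = 5.4593 (%²).
σ_p = √5.4593 = 2.337%.
At 99%, z = 2.326.
VaR = 2.326 × 2.337% = 5.436%; on $200,000,000 that is $10,872,000.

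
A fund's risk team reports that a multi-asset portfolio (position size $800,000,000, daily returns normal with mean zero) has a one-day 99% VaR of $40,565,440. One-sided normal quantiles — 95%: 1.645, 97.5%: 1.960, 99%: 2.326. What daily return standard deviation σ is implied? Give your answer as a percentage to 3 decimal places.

VaR as a fraction: $40,565,440 / $800,000,000 = 5.071%.
σ = VaR / z = 5.071% / 2.326 = 2.180%.

2.180%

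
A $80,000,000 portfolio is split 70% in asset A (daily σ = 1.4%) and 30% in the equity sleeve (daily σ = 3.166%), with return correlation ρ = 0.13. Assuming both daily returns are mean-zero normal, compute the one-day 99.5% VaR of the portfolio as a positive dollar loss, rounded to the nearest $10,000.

$2,990,000

σ_p² = 0.7²·1.4² + 0.3²·3.166² + 2·0.13·0.7·0.3·1.4·3.166 = 2.1045 (%²).
σ_p = √2.1045 = 1.451%.
At 99.5%, z = 2.576.
VaR = 2.576 × 1.451% = 3.738%; on $80,000,000 that is $2,990,400.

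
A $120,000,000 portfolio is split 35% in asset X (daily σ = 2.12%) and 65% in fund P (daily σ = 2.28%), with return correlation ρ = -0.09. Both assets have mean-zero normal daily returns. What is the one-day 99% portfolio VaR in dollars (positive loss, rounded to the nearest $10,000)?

$4,460,000

σ_p² = 0.35²·2.12² + 0.65²·2.28² + 2·-0.09·0.35·0.65·2.12·2.28 = 2.5490 (%²).
σ_p = √2.5490 = 1.597%.
At 99%, z = 2.326.
VaR = 2.326 × 1.597% = 3.715%; on $120,000,000 that is $4,458,000.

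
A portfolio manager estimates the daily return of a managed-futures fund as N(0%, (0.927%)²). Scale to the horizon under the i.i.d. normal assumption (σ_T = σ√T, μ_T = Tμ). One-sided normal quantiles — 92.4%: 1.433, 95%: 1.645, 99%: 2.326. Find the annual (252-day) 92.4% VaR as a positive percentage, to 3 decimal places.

σ_{252d} = 0.927% × √252 = 14.716%.
VaR = 1.433 × 14.716% = 21.088%.

21.088%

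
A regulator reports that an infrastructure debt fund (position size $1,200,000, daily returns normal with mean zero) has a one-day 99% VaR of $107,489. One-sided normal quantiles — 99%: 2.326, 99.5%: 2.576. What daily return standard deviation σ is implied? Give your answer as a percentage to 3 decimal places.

3.851%

VaR as a fraction: $107,489 / $1,200,000 = 8.957%.
σ = VaR / z = 8.957% / 2.326 = 3.851%.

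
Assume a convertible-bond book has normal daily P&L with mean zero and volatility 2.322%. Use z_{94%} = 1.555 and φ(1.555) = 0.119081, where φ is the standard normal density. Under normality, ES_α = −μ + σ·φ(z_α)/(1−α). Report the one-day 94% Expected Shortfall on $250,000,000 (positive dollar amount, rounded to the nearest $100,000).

$11,500,000

Tail multiplier: φ(z)/(1−α) = 0.119081 / 0.06 = 1.985.
ES = 2.322% × 1.985 = 4.609%.
On $250,000,000: 0.04609 × $250,000,000 = $11,522,500.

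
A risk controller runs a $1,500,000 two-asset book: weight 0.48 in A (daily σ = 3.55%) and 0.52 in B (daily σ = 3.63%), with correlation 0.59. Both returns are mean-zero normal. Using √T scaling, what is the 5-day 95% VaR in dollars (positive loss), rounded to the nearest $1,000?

$177,000

σ_p = √(0.48²·3.55² + 0.52²·3.63² + 2·0.59·0.48·0.52·3.55·3.63) = 3.203%.
σ_{5d} = 3.203% × √5 = 7.162%.
z(95%) = 1.645.
VaR = 1.645 × 7.162% = 11.781%; on $1,500,000 that is $176,715.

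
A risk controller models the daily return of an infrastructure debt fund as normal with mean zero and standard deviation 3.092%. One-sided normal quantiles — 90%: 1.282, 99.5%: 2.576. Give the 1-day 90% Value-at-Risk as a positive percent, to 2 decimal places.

VaR = z·σ = 1.282 × 3.092% = 3.964%.

3.96%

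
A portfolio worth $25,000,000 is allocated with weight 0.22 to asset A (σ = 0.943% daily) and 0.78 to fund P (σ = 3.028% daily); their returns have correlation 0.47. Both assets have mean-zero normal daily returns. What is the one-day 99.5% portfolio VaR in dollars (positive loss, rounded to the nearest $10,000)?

$1,590,000

σ_p² = 0.22²·0.943² + 0.78²·3.028² + 2·0.47·0.22·0.78·0.943·3.028 = 6.0819 (%²).
σ_p = √6.0819 = 2.466%.
At 99.5%, z = 2.576.
VaR = 2.576 × 2.466% = 6.352%; on $25,000,000 that is $1,588,000.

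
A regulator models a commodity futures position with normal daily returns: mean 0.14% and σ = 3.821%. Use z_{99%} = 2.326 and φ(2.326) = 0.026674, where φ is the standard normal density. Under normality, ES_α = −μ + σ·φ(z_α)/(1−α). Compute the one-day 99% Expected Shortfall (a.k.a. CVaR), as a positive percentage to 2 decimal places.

10.05%

Tail multiplier: φ(z)/(1−α) = 0.026674 / 0.01 = 2.667.
ES = −(0.14%) + 3.821% × 2.667 = 10.051%.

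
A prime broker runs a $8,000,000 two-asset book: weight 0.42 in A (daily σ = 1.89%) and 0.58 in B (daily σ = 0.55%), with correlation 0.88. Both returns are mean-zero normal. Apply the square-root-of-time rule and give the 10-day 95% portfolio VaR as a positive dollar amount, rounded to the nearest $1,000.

$452,000

σ_p = √(0.42²·1.89² + 0.58²·0.55² + 2·0.88·0.42·0.58·1.89·0.55) = 1.085%.
σ_{10d} = 1.085% × √10 = 3.431%.
z(95%) = 1.645.
VaR = 1.645 × 3.431% = 5.644%; on $8,000,000 that is $451,520.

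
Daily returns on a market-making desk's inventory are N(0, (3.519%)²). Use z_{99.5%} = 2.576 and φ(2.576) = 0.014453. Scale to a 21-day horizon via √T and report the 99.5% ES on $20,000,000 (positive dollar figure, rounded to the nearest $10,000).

$9,320,000

σ_{21d} = 3.519% × √21 = 16.126%.
ES multiplier = φ(z)/(1−α) = 0.014453/0.005 = 2.891.
ES = 16.126% × 2.891 = 46.620%; on $20,000,000: $9,324,000.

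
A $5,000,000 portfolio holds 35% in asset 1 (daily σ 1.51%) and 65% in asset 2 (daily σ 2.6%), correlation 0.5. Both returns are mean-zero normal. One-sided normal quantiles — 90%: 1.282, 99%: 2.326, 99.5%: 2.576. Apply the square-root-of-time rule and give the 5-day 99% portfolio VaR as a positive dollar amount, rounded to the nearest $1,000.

$522,000

σ_p = √(0.35²·1.51² + 0.65²·2.6² + 2·0.5·0.35·0.65·1.51·2.6) = 2.007%.
σ_{5d} = 2.007% × √5 = 4.488%.
VaR = 2.326 × 4.488% = 10.439%; on $5,000,000 that is $521,950.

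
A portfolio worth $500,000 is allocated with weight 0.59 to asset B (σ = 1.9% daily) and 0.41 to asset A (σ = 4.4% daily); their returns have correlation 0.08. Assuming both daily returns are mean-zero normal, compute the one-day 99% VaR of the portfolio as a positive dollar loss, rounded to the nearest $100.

σ_p² = 0.59²·1.9² + 0.41²·4.4² + 2·0.08·0.59·0.41·1.9·4.4 = 4.8346 (%²).
σ_p = √4.8346 = 2.199%.
At 99%, z = 2.326.
VaR = 2.326 × 2.199% = 5.115%; on $500,000 that is $25,575.

$25,600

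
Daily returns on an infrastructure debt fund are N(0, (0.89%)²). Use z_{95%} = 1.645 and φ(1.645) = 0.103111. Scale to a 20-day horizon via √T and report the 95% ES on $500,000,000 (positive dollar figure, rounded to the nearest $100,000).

σ_{20d} = 0.89% × √20 = 3.980%.
ES multiplier = φ(z)/(1−α) = 0.103111/0.05 = 2.062.
ES = 3.980% × 2.062 = 8.207%; on $500,000,000: $41,035,000.

$41,000,000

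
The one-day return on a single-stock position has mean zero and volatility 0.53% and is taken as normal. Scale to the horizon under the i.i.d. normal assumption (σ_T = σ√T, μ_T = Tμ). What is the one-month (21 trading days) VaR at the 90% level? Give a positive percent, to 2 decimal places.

3.11%

At 90%, z = 1.282.
σ_{21d} = 0.53% × √21 = 2.429%.
VaR = 1.282 × 2.429% = 3.114%.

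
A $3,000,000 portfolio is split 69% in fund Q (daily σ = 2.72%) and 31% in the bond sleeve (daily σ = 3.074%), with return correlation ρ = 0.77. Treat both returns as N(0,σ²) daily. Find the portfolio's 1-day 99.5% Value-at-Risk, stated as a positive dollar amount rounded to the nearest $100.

σ_p² = 0.69²·2.72² + 0.31²·3.074² + 2·0.77·0.69·0.31·2.72·3.074 = 7.1847 (%²).
σ_p = √7.1847 = 2.680%.
At 99.5%, z = 2.576.
VaR = 2.576 × 2.680% = 6.904%; on $3,000,000 that is $207,120.

$207,100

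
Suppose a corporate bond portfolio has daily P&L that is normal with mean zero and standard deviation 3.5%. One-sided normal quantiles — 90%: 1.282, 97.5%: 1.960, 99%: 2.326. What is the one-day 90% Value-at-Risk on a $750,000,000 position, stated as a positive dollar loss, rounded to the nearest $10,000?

VaR = z·σ = 1.282 × 3.5% = 4.487%.
On $750,000,000: 0.04487 × $750,000,000 = $33,652,500.

$33,650,000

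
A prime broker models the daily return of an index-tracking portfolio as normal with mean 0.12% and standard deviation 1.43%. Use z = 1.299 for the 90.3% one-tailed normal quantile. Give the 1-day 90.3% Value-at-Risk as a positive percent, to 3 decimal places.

VaR = −μ + z·σ = −(0.12%) + 1.299 × 1.43% = 1.738%.

1.738%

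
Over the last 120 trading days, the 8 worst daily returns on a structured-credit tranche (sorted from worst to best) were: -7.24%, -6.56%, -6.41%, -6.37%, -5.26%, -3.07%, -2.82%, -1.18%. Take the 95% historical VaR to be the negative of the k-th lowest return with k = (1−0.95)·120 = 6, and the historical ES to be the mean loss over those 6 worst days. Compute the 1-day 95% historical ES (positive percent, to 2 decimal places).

5.82%

The 6 worst returns sum to -34.91%.
ES = −(-34.91%) / 6 = 5.8183…% ≈ 5.82%.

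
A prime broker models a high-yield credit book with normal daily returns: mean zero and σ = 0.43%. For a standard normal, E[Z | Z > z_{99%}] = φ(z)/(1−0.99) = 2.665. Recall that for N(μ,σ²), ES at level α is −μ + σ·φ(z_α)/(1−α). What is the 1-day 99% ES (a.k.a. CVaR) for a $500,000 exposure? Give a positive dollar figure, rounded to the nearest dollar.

$5,730

ES = 0.43% × 2.665 = 1.146%.
On $500,000: 0.01146 × $500,000 = $5,730.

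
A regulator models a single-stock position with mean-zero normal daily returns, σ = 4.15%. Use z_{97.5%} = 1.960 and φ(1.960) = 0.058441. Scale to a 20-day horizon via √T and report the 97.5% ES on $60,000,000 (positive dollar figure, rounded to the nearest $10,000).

$26,030,000

σ_{20d} = 4.15% × √20 = 18.559%.
ES multiplier = φ(z)/(1−α) = 0.058441/0.025 = 2.338.
ES = 18.559% × 2.338 = 43.391%; on $60,000,000: $26,034,600.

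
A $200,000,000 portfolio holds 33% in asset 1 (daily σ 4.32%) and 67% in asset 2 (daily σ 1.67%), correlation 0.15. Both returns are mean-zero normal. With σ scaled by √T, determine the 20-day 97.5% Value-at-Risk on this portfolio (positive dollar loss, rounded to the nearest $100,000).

σ_p = √(0.33²·4.32² + 0.67²·1.67² + 2·0.15·0.33·0.67·4.32·1.67) = 1.940%.
σ_{20d} = 1.940% × √20 = 8.676%.
z(97.5%) = 1.960.
VaR = 1.960 × 8.676% = 17.005%; on $200,000,000 that is $34,010,000.

$34,000,000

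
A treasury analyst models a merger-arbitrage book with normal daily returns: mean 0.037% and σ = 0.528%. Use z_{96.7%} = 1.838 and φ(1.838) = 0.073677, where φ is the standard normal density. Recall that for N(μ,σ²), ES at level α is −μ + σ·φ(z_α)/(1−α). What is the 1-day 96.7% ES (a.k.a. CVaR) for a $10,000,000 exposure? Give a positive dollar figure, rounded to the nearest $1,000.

Tail multiplier: φ(z)/(1−α) = 0.073677 / 0.033 = 2.233.
ES = −(0.037%) + 0.528% × 2.233 = 1.142%.
On $10,000,000: 0.01142 × $10,000,000 = $114,200.

$114,000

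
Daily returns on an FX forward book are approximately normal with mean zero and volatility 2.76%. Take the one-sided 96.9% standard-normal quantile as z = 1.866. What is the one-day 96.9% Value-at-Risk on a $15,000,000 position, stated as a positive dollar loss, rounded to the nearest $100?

$772,500

VaR = z·σ = 1.866 × 2.76% = 5.150%.
On $15,000,000: 0.05150 × $15,000,000 = $772,500.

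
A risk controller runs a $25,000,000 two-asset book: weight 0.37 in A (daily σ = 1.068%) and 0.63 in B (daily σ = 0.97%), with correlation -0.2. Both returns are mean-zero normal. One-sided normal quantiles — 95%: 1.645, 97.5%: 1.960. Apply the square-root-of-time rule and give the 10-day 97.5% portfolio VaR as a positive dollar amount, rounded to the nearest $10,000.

σ_p = √(0.37²·1.068² + 0.63²·0.97² + 2·-0.2·0.37·0.63·1.068·0.97) = 0.658%.
σ_{10d} = 0.658% × √10 = 2.081%.
VaR = 1.960 × 2.081% = 4.079%; on $25,000,000 that is $1,019,750.

$1,020,000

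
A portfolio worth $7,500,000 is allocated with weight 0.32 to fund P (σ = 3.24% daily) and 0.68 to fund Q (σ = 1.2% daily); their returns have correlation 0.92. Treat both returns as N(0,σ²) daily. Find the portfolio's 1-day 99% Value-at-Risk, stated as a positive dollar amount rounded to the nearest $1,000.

$317,000

σ_p² = 0.32²·3.24² + 0.68²·1.2² + 2·0.92·0.32·0.68·3.24·1.2 = 3.2975 (%²).
σ_p = √3.2975 = 1.816%.
At 99%, z = 2.326.
VaR = 2.326 × 1.816% = 4.224%; on $7,500,000 that is $316,800.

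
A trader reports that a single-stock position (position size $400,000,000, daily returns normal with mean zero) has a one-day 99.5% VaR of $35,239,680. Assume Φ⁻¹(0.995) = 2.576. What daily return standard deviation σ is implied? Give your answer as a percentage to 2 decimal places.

VaR as a fraction: $35,239,680 / $400,000,000 = 8.810%.
σ = VaR / z = 8.810% / 2.576 = 3.420%.

3.42%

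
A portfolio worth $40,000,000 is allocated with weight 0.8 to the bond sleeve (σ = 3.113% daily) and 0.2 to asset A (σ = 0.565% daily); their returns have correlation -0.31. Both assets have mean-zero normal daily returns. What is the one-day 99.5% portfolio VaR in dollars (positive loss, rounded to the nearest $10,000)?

$2,530,000

σ_p² = 0.8²·3.113² + 0.2²·0.565² + 2·-0.31·0.8·0.2·3.113·0.565 = 6.0404 (%²).
σ_p = √6.0404 = 2.458%.
At 99.5%, z = 2.576.
VaR = 2.576 × 2.458% = 6.332%; on $40,000,000 that is $2,532,800.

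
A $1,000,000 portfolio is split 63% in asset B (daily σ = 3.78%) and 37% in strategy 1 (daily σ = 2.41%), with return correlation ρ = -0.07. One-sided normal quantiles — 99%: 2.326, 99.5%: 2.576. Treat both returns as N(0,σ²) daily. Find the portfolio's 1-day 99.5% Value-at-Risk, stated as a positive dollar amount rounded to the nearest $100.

$64,000

σ_p² = 0.63²·3.78² + 0.37²·2.41² + 2·-0.07·0.63·0.37·3.78·2.41 = 6.1689 (%²).
σ_p = √6.1689 = 2.484%.
VaR = 2.576 × 2.484% = 6.399%; on $1,000,000 that is $63,990.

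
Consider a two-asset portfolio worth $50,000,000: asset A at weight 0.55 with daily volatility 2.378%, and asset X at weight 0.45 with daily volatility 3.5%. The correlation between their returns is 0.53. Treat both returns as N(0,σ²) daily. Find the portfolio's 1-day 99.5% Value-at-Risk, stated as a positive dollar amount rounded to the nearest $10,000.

$3,250,000

σ_p² = 0.55²·2.378² + 0.45²·3.5² + 2·0.53·0.55·0.45·2.378·3.5 = 6.3748 (%²).
σ_p = √6.3748 = 2.525%.
At 99.5%, z = 2.576.
VaR = 2.576 × 2.525% = 6.504%; on $50,000,000 that is $3,252,000.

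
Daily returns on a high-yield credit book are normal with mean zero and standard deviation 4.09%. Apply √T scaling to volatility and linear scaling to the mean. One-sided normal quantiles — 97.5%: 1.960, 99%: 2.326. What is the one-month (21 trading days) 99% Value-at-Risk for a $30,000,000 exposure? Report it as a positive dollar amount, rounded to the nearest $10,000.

σ_{21d} = 4.09% × √21 = 18.743%.
VaR = 2.326 × 18.743% = 43.596%.
On $30,000,000: 0.43596 × $30,000,000 = $13,078,800.

$13,080,000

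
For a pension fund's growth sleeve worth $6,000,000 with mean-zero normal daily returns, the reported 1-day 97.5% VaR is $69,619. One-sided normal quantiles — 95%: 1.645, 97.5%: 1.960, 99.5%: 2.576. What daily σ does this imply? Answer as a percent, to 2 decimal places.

0.59%

VaR as a fraction: $69,619 / $6,000,000 = 1.160%.
σ = VaR / z = 1.160% / 1.960 = 0.592%.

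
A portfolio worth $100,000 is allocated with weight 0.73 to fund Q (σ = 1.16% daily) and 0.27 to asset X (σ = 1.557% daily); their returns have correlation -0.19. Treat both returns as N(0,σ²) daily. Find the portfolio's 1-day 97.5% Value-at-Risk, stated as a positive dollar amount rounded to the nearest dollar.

σ_p² = 0.73²·1.16² + 0.27²·1.557² + 2·-0.19·0.73·0.27·1.16·1.557 = 0.7585 (%²).
σ_p = √0.7585 = 0.871%.
At 97.5%, z = 1.960.
VaR = 1.960 × 0.871% = 1.707%; on $100,000 that is $1,707.

$1,707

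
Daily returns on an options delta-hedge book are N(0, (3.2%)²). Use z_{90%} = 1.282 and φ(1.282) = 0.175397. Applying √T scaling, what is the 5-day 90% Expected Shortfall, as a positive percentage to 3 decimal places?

σ_{5d} = 3.2% × √5 = 7.155%.
ES multiplier = φ(z)/(1−α) = 0.175397/0.1 = 1.754.
ES = 7.155% × 1.754 = 12.550%.

12.550%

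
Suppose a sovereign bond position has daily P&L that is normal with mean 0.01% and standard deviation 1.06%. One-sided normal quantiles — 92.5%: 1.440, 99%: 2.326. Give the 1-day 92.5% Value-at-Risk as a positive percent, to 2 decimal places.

1.52%

VaR = −μ + z·σ = −(0.01%) + 1.440 × 1.06% = 1.516%.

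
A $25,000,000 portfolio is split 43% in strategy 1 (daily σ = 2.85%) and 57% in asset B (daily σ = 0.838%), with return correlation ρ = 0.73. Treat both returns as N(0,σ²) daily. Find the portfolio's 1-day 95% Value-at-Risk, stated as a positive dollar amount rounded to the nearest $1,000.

σ_p² = 0.43²·2.85² + 0.57²·0.838² + 2·0.73·0.43·0.57·2.85·0.838 = 2.5847 (%²).
σ_p = √2.5847 = 1.608%.
At 95%, z = 1.645.
VaR = 1.645 × 1.608% = 2.645%; on $25,000,000 that is $661,250.

$661,000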